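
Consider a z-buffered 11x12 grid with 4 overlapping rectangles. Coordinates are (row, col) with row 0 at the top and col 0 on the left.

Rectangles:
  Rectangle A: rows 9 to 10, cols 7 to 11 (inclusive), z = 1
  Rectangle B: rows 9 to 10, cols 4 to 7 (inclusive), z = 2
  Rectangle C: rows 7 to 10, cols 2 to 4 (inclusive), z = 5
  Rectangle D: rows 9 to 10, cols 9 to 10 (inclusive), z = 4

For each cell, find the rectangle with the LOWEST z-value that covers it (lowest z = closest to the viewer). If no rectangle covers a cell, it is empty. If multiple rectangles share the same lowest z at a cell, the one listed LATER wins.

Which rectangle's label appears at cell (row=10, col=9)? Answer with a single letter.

Answer: A

Derivation:
Check cell (10,9):
  A: rows 9-10 cols 7-11 z=1 -> covers; best now A (z=1)
  B: rows 9-10 cols 4-7 -> outside (col miss)
  C: rows 7-10 cols 2-4 -> outside (col miss)
  D: rows 9-10 cols 9-10 z=4 -> covers; best now A (z=1)
Winner: A at z=1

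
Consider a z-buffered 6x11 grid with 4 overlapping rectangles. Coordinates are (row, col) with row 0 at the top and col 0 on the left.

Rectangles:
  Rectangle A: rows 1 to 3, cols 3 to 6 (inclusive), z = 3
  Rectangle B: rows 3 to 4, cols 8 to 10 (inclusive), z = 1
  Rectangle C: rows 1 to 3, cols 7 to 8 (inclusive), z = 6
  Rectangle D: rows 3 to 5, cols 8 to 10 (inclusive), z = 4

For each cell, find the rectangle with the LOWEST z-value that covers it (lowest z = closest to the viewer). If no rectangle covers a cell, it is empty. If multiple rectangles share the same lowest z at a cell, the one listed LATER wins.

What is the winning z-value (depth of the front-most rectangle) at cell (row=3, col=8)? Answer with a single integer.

Check cell (3,8):
  A: rows 1-3 cols 3-6 -> outside (col miss)
  B: rows 3-4 cols 8-10 z=1 -> covers; best now B (z=1)
  C: rows 1-3 cols 7-8 z=6 -> covers; best now B (z=1)
  D: rows 3-5 cols 8-10 z=4 -> covers; best now B (z=1)
Winner: B at z=1

Answer: 1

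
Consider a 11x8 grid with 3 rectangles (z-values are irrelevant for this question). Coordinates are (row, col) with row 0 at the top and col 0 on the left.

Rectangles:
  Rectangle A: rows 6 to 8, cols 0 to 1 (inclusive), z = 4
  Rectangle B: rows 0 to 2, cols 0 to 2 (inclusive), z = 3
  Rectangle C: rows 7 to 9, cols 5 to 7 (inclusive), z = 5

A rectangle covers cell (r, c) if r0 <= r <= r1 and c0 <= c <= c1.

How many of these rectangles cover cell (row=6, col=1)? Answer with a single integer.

Answer: 1

Derivation:
Check cell (6,1):
  A: rows 6-8 cols 0-1 -> covers
  B: rows 0-2 cols 0-2 -> outside (row miss)
  C: rows 7-9 cols 5-7 -> outside (row miss)
Count covering = 1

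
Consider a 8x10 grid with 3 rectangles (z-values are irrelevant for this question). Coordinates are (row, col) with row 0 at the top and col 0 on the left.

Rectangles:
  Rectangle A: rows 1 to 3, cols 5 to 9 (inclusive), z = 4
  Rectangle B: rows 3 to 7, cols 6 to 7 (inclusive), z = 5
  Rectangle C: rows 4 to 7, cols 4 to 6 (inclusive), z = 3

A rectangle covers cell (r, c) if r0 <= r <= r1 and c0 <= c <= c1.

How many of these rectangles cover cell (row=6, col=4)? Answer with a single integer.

Check cell (6,4):
  A: rows 1-3 cols 5-9 -> outside (row miss)
  B: rows 3-7 cols 6-7 -> outside (col miss)
  C: rows 4-7 cols 4-6 -> covers
Count covering = 1

Answer: 1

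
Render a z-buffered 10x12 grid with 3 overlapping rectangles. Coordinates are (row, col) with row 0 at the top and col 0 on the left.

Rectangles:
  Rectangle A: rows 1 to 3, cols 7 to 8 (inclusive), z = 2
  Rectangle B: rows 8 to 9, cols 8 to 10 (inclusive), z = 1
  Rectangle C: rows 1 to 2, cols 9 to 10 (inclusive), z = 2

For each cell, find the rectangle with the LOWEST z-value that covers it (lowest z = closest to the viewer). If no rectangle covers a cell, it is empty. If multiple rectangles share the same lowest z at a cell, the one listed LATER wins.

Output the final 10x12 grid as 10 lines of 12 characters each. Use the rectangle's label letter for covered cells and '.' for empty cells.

............
.......AACC.
.......AACC.
.......AA...
............
............
............
............
........BBB.
........BBB.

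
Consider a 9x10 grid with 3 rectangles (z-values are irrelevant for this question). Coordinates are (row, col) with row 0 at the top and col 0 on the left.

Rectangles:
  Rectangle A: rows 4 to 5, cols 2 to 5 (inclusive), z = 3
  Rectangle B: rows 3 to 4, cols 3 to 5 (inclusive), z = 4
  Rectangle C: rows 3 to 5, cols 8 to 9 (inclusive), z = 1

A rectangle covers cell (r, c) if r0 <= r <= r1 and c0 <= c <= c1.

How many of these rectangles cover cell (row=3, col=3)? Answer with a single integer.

Check cell (3,3):
  A: rows 4-5 cols 2-5 -> outside (row miss)
  B: rows 3-4 cols 3-5 -> covers
  C: rows 3-5 cols 8-9 -> outside (col miss)
Count covering = 1

Answer: 1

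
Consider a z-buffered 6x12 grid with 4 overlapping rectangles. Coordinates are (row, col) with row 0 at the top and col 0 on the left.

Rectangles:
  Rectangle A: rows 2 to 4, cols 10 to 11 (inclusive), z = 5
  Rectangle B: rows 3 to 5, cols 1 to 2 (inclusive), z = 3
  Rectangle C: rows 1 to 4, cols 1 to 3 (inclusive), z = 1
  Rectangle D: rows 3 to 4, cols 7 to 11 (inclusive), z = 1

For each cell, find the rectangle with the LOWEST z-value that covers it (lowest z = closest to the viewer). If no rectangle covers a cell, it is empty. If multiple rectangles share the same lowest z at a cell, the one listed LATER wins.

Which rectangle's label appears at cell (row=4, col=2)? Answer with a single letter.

Answer: C

Derivation:
Check cell (4,2):
  A: rows 2-4 cols 10-11 -> outside (col miss)
  B: rows 3-5 cols 1-2 z=3 -> covers; best now B (z=3)
  C: rows 1-4 cols 1-3 z=1 -> covers; best now C (z=1)
  D: rows 3-4 cols 7-11 -> outside (col miss)
Winner: C at z=1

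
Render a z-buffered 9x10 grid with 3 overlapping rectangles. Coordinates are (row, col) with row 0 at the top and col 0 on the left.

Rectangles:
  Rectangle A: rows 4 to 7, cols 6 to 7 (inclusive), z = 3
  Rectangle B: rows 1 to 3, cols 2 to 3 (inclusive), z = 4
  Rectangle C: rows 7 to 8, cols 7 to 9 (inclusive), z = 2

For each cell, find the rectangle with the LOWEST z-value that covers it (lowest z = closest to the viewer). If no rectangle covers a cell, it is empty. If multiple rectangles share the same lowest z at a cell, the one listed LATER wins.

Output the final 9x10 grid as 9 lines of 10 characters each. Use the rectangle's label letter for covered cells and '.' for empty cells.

..........
..BB......
..BB......
..BB......
......AA..
......AA..
......AA..
......ACCC
.......CCC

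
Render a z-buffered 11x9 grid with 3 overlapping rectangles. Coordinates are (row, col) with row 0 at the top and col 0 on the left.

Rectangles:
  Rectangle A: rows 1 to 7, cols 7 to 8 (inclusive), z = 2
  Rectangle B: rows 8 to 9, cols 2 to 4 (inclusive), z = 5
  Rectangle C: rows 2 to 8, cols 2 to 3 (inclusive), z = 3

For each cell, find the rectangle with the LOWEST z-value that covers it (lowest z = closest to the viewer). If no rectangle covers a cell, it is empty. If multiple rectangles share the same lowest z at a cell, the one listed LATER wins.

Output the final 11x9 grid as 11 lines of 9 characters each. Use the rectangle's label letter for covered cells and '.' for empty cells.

.........
.......AA
..CC...AA
..CC...AA
..CC...AA
..CC...AA
..CC...AA
..CC...AA
..CCB....
..BBB....
.........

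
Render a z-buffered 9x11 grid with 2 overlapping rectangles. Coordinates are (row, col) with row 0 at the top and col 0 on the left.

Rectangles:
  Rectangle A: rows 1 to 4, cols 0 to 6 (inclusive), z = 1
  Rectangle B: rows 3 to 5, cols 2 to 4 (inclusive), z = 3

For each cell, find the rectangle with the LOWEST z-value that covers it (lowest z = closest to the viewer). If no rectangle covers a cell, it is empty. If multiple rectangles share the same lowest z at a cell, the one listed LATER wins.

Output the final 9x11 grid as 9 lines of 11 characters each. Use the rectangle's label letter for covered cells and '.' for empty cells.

...........
AAAAAAA....
AAAAAAA....
AAAAAAA....
AAAAAAA....
..BBB......
...........
...........
...........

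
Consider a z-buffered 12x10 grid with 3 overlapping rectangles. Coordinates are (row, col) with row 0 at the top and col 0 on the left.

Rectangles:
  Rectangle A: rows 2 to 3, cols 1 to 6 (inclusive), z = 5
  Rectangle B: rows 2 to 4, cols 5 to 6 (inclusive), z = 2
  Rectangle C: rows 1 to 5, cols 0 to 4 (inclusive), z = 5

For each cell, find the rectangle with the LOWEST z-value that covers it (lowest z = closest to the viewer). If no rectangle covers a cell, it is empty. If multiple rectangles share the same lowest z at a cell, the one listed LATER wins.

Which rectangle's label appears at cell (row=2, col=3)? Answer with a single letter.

Answer: C

Derivation:
Check cell (2,3):
  A: rows 2-3 cols 1-6 z=5 -> covers; best now A (z=5)
  B: rows 2-4 cols 5-6 -> outside (col miss)
  C: rows 1-5 cols 0-4 z=5 -> covers; best now C (z=5)
Winner: C at z=5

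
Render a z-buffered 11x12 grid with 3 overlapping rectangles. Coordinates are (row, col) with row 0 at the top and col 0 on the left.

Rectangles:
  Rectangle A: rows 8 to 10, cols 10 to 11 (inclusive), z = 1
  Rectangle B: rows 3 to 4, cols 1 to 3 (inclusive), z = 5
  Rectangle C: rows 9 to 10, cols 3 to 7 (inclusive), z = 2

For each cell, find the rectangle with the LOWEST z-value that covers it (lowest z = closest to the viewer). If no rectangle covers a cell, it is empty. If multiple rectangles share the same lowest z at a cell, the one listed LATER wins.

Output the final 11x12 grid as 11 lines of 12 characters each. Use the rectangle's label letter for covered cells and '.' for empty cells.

............
............
............
.BBB........
.BBB........
............
............
............
..........AA
...CCCCC..AA
...CCCCC..AA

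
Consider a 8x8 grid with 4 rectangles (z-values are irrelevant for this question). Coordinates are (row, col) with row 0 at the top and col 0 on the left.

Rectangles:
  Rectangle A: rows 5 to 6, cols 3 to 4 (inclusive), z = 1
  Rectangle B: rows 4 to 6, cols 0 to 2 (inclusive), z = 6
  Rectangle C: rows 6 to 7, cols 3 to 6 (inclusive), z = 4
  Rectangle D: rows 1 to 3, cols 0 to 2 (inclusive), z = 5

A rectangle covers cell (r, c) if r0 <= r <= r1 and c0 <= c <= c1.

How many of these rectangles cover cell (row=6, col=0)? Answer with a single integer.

Answer: 1

Derivation:
Check cell (6,0):
  A: rows 5-6 cols 3-4 -> outside (col miss)
  B: rows 4-6 cols 0-2 -> covers
  C: rows 6-7 cols 3-6 -> outside (col miss)
  D: rows 1-3 cols 0-2 -> outside (row miss)
Count covering = 1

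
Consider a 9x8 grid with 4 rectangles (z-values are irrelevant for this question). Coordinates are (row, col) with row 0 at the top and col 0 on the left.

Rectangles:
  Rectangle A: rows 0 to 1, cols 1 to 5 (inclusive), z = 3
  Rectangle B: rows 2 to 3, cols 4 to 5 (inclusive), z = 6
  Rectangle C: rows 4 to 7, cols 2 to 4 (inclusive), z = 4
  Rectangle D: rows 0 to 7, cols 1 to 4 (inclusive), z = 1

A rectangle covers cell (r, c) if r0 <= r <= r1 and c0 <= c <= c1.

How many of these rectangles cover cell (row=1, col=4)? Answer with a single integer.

Check cell (1,4):
  A: rows 0-1 cols 1-5 -> covers
  B: rows 2-3 cols 4-5 -> outside (row miss)
  C: rows 4-7 cols 2-4 -> outside (row miss)
  D: rows 0-7 cols 1-4 -> covers
Count covering = 2

Answer: 2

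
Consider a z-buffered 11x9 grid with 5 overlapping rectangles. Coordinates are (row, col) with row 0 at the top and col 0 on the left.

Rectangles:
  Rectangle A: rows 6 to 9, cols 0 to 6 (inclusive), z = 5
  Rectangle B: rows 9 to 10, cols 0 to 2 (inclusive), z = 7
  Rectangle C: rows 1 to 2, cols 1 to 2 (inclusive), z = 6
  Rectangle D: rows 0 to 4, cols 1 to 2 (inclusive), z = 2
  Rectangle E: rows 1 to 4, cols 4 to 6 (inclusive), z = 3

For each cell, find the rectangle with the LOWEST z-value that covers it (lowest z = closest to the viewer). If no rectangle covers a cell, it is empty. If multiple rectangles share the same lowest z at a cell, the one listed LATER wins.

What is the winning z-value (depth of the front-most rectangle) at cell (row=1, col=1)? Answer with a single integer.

Check cell (1,1):
  A: rows 6-9 cols 0-6 -> outside (row miss)
  B: rows 9-10 cols 0-2 -> outside (row miss)
  C: rows 1-2 cols 1-2 z=6 -> covers; best now C (z=6)
  D: rows 0-4 cols 1-2 z=2 -> covers; best now D (z=2)
  E: rows 1-4 cols 4-6 -> outside (col miss)
Winner: D at z=2

Answer: 2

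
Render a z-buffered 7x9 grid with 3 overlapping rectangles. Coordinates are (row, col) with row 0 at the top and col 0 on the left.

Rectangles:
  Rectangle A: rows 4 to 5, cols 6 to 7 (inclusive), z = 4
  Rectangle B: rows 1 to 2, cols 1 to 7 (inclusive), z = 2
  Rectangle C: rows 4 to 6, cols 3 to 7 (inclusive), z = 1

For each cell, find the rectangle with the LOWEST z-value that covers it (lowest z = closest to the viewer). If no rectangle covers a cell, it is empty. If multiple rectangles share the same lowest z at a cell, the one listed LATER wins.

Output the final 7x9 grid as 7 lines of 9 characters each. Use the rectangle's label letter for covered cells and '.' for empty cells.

.........
.BBBBBBB.
.BBBBBBB.
.........
...CCCCC.
...CCCCC.
...CCCCC.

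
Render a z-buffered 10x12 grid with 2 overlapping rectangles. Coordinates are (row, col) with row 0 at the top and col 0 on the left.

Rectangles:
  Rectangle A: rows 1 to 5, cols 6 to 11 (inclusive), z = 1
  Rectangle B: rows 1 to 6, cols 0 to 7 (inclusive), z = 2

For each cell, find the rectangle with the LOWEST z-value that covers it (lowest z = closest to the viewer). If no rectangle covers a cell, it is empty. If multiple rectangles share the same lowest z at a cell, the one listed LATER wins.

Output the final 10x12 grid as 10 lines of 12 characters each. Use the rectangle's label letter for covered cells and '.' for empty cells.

............
BBBBBBAAAAAA
BBBBBBAAAAAA
BBBBBBAAAAAA
BBBBBBAAAAAA
BBBBBBAAAAAA
BBBBBBBB....
............
............
............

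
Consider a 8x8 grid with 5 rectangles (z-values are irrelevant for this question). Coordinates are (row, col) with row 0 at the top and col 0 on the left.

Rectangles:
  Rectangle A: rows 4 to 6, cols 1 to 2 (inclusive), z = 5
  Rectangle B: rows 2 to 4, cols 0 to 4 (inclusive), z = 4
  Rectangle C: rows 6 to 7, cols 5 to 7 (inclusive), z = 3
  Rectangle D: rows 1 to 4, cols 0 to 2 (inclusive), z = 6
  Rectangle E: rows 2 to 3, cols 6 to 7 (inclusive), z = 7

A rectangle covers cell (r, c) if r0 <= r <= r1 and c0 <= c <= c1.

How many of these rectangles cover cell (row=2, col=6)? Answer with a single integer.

Answer: 1

Derivation:
Check cell (2,6):
  A: rows 4-6 cols 1-2 -> outside (row miss)
  B: rows 2-4 cols 0-4 -> outside (col miss)
  C: rows 6-7 cols 5-7 -> outside (row miss)
  D: rows 1-4 cols 0-2 -> outside (col miss)
  E: rows 2-3 cols 6-7 -> covers
Count covering = 1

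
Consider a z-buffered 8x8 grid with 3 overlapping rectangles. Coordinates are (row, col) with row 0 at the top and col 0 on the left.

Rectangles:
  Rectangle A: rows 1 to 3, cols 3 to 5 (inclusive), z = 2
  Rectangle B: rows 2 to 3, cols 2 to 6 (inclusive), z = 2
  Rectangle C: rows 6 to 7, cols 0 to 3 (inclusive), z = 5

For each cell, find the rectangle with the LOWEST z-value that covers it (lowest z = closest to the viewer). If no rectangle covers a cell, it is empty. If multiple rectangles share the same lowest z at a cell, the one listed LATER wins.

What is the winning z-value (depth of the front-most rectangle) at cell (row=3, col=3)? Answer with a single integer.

Check cell (3,3):
  A: rows 1-3 cols 3-5 z=2 -> covers; best now A (z=2)
  B: rows 2-3 cols 2-6 z=2 -> covers; best now B (z=2)
  C: rows 6-7 cols 0-3 -> outside (row miss)
Winner: B at z=2

Answer: 2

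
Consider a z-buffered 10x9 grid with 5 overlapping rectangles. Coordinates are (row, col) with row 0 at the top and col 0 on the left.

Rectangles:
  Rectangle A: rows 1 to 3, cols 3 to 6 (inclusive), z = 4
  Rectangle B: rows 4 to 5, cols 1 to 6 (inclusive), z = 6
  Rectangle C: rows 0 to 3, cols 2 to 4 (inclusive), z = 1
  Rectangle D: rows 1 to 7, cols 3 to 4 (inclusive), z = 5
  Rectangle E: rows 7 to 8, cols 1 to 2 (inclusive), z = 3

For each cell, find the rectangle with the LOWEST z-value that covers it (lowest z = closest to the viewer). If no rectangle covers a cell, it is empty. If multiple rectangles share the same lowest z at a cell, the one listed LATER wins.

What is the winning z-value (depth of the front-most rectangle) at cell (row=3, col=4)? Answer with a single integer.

Check cell (3,4):
  A: rows 1-3 cols 3-6 z=4 -> covers; best now A (z=4)
  B: rows 4-5 cols 1-6 -> outside (row miss)
  C: rows 0-3 cols 2-4 z=1 -> covers; best now C (z=1)
  D: rows 1-7 cols 3-4 z=5 -> covers; best now C (z=1)
  E: rows 7-8 cols 1-2 -> outside (row miss)
Winner: C at z=1

Answer: 1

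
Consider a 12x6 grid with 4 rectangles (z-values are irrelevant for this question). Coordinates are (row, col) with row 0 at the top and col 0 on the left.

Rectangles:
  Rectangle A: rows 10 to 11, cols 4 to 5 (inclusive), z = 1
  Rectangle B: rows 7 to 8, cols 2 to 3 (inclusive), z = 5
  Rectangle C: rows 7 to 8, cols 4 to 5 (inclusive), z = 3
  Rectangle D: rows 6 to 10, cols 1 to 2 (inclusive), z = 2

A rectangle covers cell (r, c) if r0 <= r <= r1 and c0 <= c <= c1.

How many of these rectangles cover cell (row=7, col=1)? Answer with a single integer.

Answer: 1

Derivation:
Check cell (7,1):
  A: rows 10-11 cols 4-5 -> outside (row miss)
  B: rows 7-8 cols 2-3 -> outside (col miss)
  C: rows 7-8 cols 4-5 -> outside (col miss)
  D: rows 6-10 cols 1-2 -> covers
Count covering = 1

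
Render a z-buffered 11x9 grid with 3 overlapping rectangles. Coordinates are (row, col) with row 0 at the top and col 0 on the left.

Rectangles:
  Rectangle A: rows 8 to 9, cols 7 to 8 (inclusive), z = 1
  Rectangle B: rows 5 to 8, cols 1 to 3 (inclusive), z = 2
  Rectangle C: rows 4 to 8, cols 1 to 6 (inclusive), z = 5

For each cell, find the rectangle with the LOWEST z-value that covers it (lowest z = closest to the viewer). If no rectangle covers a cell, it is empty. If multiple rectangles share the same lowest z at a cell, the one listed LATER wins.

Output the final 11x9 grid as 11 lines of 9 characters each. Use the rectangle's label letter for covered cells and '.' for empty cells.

.........
.........
.........
.........
.CCCCCC..
.BBBCCC..
.BBBCCC..
.BBBCCC..
.BBBCCCAA
.......AA
.........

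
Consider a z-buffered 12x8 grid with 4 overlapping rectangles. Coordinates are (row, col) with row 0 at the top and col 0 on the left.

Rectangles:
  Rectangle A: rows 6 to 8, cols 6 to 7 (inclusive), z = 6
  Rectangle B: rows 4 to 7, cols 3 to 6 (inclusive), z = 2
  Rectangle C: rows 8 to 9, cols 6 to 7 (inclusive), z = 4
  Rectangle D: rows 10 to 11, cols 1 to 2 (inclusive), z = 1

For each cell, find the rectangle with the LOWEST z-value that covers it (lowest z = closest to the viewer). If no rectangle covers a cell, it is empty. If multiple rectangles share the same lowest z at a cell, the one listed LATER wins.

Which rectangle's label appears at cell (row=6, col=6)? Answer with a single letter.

Answer: B

Derivation:
Check cell (6,6):
  A: rows 6-8 cols 6-7 z=6 -> covers; best now A (z=6)
  B: rows 4-7 cols 3-6 z=2 -> covers; best now B (z=2)
  C: rows 8-9 cols 6-7 -> outside (row miss)
  D: rows 10-11 cols 1-2 -> outside (row miss)
Winner: B at z=2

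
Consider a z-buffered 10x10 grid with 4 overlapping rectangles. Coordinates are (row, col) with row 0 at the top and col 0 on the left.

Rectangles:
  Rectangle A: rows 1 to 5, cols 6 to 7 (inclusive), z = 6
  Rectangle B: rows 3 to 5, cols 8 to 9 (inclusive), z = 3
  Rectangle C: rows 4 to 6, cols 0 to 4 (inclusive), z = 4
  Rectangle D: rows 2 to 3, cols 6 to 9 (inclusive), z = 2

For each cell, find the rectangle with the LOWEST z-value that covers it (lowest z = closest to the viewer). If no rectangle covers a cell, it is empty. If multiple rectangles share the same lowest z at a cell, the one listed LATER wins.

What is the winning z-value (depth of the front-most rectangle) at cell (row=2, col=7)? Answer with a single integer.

Check cell (2,7):
  A: rows 1-5 cols 6-7 z=6 -> covers; best now A (z=6)
  B: rows 3-5 cols 8-9 -> outside (row miss)
  C: rows 4-6 cols 0-4 -> outside (row miss)
  D: rows 2-3 cols 6-9 z=2 -> covers; best now D (z=2)
Winner: D at z=2

Answer: 2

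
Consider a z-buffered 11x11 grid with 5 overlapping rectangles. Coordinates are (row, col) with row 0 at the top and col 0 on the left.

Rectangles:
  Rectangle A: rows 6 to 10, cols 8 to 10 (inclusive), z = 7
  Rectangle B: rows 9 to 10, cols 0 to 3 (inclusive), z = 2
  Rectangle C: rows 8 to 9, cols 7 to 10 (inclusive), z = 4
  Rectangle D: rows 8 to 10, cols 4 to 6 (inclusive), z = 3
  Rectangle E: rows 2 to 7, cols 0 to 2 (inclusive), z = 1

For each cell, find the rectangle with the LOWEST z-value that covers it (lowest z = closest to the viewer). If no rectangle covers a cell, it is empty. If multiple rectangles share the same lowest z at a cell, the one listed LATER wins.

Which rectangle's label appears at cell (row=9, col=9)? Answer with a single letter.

Check cell (9,9):
  A: rows 6-10 cols 8-10 z=7 -> covers; best now A (z=7)
  B: rows 9-10 cols 0-3 -> outside (col miss)
  C: rows 8-9 cols 7-10 z=4 -> covers; best now C (z=4)
  D: rows 8-10 cols 4-6 -> outside (col miss)
  E: rows 2-7 cols 0-2 -> outside (row miss)
Winner: C at z=4

Answer: C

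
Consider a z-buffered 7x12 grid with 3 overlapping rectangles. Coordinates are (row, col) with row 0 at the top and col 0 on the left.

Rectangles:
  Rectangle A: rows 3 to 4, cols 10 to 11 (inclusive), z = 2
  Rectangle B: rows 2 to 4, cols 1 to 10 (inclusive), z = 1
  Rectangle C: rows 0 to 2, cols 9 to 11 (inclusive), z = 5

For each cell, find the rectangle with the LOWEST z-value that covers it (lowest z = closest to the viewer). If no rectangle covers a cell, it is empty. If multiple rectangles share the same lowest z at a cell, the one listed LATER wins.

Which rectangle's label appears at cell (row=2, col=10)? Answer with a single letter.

Check cell (2,10):
  A: rows 3-4 cols 10-11 -> outside (row miss)
  B: rows 2-4 cols 1-10 z=1 -> covers; best now B (z=1)
  C: rows 0-2 cols 9-11 z=5 -> covers; best now B (z=1)
Winner: B at z=1

Answer: B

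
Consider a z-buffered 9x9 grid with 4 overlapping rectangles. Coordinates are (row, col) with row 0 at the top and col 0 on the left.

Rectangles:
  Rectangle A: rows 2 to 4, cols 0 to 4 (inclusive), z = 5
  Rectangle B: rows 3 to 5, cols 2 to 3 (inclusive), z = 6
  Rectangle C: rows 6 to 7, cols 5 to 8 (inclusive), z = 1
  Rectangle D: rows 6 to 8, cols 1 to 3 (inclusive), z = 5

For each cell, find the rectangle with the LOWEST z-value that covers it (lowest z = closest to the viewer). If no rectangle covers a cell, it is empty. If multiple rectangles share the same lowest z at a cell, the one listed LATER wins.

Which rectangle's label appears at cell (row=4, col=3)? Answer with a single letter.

Check cell (4,3):
  A: rows 2-4 cols 0-4 z=5 -> covers; best now A (z=5)
  B: rows 3-5 cols 2-3 z=6 -> covers; best now A (z=5)
  C: rows 6-7 cols 5-8 -> outside (row miss)
  D: rows 6-8 cols 1-3 -> outside (row miss)
Winner: A at z=5

Answer: A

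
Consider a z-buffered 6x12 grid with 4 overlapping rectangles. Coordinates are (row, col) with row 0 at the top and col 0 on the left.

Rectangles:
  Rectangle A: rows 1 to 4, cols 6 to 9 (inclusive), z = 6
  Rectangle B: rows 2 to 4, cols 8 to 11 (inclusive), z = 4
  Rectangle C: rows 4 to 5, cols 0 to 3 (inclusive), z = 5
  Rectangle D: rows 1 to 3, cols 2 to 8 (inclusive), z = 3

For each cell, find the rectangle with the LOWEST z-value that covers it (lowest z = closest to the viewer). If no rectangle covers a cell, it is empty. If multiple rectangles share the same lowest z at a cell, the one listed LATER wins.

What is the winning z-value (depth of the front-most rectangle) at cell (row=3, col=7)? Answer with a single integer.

Answer: 3

Derivation:
Check cell (3,7):
  A: rows 1-4 cols 6-9 z=6 -> covers; best now A (z=6)
  B: rows 2-4 cols 8-11 -> outside (col miss)
  C: rows 4-5 cols 0-3 -> outside (row miss)
  D: rows 1-3 cols 2-8 z=3 -> covers; best now D (z=3)
Winner: D at z=3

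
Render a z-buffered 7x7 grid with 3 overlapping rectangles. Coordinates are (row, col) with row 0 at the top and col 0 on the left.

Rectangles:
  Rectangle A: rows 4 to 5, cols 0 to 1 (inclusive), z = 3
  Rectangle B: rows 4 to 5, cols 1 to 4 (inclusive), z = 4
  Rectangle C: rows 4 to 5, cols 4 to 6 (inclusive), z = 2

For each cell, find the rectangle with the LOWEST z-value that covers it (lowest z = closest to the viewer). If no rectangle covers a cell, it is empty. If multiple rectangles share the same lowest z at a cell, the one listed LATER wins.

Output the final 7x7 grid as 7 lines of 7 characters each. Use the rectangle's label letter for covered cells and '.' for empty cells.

.......
.......
.......
.......
AABBCCC
AABBCCC
.......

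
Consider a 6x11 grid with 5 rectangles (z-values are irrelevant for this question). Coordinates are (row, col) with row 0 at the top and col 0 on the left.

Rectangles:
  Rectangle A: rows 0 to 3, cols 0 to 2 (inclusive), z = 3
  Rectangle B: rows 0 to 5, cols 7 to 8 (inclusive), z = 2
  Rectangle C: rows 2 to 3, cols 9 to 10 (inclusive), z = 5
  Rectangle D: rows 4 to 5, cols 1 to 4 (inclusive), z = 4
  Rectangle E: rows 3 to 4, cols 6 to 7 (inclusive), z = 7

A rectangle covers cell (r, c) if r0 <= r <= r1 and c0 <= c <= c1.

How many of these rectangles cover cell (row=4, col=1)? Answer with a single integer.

Answer: 1

Derivation:
Check cell (4,1):
  A: rows 0-3 cols 0-2 -> outside (row miss)
  B: rows 0-5 cols 7-8 -> outside (col miss)
  C: rows 2-3 cols 9-10 -> outside (row miss)
  D: rows 4-5 cols 1-4 -> covers
  E: rows 3-4 cols 6-7 -> outside (col miss)
Count covering = 1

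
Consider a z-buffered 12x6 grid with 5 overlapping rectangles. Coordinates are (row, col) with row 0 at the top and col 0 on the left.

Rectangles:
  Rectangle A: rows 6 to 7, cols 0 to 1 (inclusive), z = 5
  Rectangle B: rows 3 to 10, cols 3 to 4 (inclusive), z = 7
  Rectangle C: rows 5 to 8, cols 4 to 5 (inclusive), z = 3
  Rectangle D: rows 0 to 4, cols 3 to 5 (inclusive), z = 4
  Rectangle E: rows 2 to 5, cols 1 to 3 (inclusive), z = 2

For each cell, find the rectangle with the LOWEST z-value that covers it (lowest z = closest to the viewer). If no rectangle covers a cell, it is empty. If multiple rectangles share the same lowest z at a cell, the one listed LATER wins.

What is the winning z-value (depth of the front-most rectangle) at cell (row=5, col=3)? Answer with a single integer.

Answer: 2

Derivation:
Check cell (5,3):
  A: rows 6-7 cols 0-1 -> outside (row miss)
  B: rows 3-10 cols 3-4 z=7 -> covers; best now B (z=7)
  C: rows 5-8 cols 4-5 -> outside (col miss)
  D: rows 0-4 cols 3-5 -> outside (row miss)
  E: rows 2-5 cols 1-3 z=2 -> covers; best now E (z=2)
Winner: E at z=2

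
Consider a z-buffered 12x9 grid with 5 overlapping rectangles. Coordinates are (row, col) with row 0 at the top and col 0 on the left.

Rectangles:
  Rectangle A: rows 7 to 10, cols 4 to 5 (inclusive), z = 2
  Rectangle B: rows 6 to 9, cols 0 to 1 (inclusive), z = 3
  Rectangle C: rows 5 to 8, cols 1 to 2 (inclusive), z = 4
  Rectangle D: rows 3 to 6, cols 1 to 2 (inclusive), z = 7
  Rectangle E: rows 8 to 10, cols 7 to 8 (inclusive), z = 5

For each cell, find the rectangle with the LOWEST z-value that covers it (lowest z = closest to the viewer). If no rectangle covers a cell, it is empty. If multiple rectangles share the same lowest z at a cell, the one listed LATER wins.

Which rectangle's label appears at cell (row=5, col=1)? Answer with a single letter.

Check cell (5,1):
  A: rows 7-10 cols 4-5 -> outside (row miss)
  B: rows 6-9 cols 0-1 -> outside (row miss)
  C: rows 5-8 cols 1-2 z=4 -> covers; best now C (z=4)
  D: rows 3-6 cols 1-2 z=7 -> covers; best now C (z=4)
  E: rows 8-10 cols 7-8 -> outside (row miss)
Winner: C at z=4

Answer: C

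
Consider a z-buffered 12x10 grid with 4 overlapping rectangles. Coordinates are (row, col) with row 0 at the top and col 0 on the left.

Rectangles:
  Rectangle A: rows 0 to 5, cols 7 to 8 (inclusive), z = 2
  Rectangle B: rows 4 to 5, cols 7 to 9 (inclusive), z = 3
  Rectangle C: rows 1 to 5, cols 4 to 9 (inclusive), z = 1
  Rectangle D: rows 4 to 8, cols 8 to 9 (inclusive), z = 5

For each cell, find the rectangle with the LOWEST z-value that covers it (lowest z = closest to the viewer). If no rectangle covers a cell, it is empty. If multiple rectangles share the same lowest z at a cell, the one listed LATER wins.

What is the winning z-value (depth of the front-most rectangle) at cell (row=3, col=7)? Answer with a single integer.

Answer: 1

Derivation:
Check cell (3,7):
  A: rows 0-5 cols 7-8 z=2 -> covers; best now A (z=2)
  B: rows 4-5 cols 7-9 -> outside (row miss)
  C: rows 1-5 cols 4-9 z=1 -> covers; best now C (z=1)
  D: rows 4-8 cols 8-9 -> outside (row miss)
Winner: C at z=1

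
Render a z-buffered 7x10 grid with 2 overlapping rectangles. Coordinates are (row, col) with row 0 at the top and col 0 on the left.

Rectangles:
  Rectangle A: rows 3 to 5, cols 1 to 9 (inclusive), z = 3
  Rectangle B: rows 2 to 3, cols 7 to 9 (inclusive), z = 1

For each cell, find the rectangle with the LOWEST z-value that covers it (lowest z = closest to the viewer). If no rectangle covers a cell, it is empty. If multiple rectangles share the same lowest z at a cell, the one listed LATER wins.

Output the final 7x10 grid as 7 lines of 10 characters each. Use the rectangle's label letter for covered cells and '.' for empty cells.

..........
..........
.......BBB
.AAAAAABBB
.AAAAAAAAA
.AAAAAAAAA
..........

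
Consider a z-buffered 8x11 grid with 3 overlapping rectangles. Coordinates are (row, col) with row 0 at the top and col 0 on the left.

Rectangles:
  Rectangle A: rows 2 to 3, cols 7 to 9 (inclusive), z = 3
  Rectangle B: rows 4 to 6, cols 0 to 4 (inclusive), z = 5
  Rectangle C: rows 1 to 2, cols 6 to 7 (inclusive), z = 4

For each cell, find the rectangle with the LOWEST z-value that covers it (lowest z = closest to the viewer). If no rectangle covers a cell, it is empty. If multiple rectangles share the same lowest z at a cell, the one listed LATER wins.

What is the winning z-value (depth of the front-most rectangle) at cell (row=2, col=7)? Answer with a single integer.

Answer: 3

Derivation:
Check cell (2,7):
  A: rows 2-3 cols 7-9 z=3 -> covers; best now A (z=3)
  B: rows 4-6 cols 0-4 -> outside (row miss)
  C: rows 1-2 cols 6-7 z=4 -> covers; best now A (z=3)
Winner: A at z=3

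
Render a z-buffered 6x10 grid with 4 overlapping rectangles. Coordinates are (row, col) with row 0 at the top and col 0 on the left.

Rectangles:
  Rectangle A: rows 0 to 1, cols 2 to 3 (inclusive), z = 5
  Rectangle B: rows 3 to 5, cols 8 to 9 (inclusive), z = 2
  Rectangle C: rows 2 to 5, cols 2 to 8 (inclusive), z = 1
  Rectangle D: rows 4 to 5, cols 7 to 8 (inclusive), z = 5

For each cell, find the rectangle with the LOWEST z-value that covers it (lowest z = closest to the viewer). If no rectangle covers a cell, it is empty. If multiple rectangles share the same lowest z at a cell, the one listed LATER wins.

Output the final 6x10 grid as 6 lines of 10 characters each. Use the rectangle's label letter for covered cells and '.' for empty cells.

..AA......
..AA......
..CCCCCCC.
..CCCCCCCB
..CCCCCCCB
..CCCCCCCB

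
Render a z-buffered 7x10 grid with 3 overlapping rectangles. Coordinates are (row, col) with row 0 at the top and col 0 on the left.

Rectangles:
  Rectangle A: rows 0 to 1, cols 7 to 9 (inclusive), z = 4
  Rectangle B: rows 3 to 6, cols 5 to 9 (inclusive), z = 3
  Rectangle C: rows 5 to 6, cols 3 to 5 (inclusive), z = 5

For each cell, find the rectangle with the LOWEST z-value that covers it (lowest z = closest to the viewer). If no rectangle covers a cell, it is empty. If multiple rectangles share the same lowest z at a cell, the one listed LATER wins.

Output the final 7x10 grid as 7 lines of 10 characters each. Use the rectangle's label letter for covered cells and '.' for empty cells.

.......AAA
.......AAA
..........
.....BBBBB
.....BBBBB
...CCBBBBB
...CCBBBBB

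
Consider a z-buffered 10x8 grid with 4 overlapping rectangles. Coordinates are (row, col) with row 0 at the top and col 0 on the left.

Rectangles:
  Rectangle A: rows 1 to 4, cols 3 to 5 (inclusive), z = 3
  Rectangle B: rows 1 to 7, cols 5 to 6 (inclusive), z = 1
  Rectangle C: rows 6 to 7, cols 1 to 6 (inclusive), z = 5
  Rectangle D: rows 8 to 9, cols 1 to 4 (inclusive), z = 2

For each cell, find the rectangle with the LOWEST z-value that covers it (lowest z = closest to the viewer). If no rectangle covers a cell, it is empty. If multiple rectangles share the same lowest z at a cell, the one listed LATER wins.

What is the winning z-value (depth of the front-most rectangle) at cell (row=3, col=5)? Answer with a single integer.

Answer: 1

Derivation:
Check cell (3,5):
  A: rows 1-4 cols 3-5 z=3 -> covers; best now A (z=3)
  B: rows 1-7 cols 5-6 z=1 -> covers; best now B (z=1)
  C: rows 6-7 cols 1-6 -> outside (row miss)
  D: rows 8-9 cols 1-4 -> outside (row miss)
Winner: B at z=1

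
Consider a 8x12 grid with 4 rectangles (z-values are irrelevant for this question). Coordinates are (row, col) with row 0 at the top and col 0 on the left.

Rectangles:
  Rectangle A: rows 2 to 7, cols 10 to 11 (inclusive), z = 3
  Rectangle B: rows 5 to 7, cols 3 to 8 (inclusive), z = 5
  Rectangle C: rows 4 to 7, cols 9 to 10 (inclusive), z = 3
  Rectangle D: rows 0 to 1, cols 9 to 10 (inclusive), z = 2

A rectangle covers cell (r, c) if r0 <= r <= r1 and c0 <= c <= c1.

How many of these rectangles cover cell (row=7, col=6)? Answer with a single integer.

Check cell (7,6):
  A: rows 2-7 cols 10-11 -> outside (col miss)
  B: rows 5-7 cols 3-8 -> covers
  C: rows 4-7 cols 9-10 -> outside (col miss)
  D: rows 0-1 cols 9-10 -> outside (row miss)
Count covering = 1

Answer: 1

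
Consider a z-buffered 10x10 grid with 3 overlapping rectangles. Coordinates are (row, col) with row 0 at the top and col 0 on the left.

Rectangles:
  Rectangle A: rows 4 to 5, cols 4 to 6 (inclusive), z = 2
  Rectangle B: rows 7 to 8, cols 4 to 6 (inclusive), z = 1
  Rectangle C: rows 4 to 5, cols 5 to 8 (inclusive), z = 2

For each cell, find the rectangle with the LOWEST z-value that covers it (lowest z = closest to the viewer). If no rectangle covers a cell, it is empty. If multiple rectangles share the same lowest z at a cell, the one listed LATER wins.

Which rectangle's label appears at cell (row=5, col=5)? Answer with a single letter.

Check cell (5,5):
  A: rows 4-5 cols 4-6 z=2 -> covers; best now A (z=2)
  B: rows 7-8 cols 4-6 -> outside (row miss)
  C: rows 4-5 cols 5-8 z=2 -> covers; best now C (z=2)
Winner: C at z=2

Answer: C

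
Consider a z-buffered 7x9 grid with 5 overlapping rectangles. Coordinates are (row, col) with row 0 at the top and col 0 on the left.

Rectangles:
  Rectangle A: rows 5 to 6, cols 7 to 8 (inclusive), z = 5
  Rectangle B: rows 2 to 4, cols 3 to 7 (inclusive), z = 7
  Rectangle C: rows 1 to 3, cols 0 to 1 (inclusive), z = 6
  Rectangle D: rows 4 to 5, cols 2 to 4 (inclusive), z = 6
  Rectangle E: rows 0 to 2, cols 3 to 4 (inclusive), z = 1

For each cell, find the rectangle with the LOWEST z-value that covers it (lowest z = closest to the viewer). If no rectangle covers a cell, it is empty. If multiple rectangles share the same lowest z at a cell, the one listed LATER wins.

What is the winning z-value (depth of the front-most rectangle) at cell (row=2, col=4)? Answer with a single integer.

Answer: 1

Derivation:
Check cell (2,4):
  A: rows 5-6 cols 7-8 -> outside (row miss)
  B: rows 2-4 cols 3-7 z=7 -> covers; best now B (z=7)
  C: rows 1-3 cols 0-1 -> outside (col miss)
  D: rows 4-5 cols 2-4 -> outside (row miss)
  E: rows 0-2 cols 3-4 z=1 -> covers; best now E (z=1)
Winner: E at z=1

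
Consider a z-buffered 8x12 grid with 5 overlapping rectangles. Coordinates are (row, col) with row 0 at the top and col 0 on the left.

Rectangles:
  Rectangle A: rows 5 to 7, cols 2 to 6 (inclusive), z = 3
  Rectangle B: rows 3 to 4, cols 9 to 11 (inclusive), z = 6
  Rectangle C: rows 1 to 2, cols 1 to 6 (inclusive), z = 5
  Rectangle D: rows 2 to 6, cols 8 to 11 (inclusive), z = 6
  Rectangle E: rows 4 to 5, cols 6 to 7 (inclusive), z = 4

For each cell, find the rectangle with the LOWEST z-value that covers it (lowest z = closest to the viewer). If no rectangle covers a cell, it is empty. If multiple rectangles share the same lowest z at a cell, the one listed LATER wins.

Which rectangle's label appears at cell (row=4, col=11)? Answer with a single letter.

Check cell (4,11):
  A: rows 5-7 cols 2-6 -> outside (row miss)
  B: rows 3-4 cols 9-11 z=6 -> covers; best now B (z=6)
  C: rows 1-2 cols 1-6 -> outside (row miss)
  D: rows 2-6 cols 8-11 z=6 -> covers; best now D (z=6)
  E: rows 4-5 cols 6-7 -> outside (col miss)
Winner: D at z=6

Answer: D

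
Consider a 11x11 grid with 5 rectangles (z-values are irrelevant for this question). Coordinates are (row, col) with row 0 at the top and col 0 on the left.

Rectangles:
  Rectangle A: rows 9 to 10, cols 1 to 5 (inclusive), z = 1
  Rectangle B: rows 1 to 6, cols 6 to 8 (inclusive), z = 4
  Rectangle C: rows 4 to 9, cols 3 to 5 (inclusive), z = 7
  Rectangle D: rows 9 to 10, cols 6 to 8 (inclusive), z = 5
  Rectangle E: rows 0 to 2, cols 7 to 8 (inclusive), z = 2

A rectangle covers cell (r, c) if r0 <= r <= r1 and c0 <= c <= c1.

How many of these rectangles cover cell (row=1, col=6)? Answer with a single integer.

Check cell (1,6):
  A: rows 9-10 cols 1-5 -> outside (row miss)
  B: rows 1-6 cols 6-8 -> covers
  C: rows 4-9 cols 3-5 -> outside (row miss)
  D: rows 9-10 cols 6-8 -> outside (row miss)
  E: rows 0-2 cols 7-8 -> outside (col miss)
Count covering = 1

Answer: 1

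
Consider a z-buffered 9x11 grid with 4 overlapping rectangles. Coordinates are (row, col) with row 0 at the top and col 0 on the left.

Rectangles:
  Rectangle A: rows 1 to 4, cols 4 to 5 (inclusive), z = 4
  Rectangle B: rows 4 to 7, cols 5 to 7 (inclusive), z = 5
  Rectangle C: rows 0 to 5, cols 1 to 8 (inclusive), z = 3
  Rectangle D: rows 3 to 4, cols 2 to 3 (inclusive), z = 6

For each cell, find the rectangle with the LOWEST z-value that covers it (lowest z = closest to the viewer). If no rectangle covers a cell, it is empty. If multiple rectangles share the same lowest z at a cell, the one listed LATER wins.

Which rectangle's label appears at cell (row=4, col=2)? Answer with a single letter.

Check cell (4,2):
  A: rows 1-4 cols 4-5 -> outside (col miss)
  B: rows 4-7 cols 5-7 -> outside (col miss)
  C: rows 0-5 cols 1-8 z=3 -> covers; best now C (z=3)
  D: rows 3-4 cols 2-3 z=6 -> covers; best now C (z=3)
Winner: C at z=3

Answer: C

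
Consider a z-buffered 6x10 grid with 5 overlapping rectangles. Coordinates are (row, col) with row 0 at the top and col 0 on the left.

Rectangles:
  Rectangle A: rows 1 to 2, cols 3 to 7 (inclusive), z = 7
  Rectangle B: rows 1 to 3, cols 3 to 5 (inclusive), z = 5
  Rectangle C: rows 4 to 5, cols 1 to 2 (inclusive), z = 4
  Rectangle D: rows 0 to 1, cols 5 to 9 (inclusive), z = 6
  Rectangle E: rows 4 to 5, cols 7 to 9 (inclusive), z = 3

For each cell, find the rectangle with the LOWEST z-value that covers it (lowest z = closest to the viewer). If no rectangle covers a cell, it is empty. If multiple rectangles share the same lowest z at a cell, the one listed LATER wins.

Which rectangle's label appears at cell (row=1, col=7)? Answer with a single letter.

Check cell (1,7):
  A: rows 1-2 cols 3-7 z=7 -> covers; best now A (z=7)
  B: rows 1-3 cols 3-5 -> outside (col miss)
  C: rows 4-5 cols 1-2 -> outside (row miss)
  D: rows 0-1 cols 5-9 z=6 -> covers; best now D (z=6)
  E: rows 4-5 cols 7-9 -> outside (row miss)
Winner: D at z=6

Answer: D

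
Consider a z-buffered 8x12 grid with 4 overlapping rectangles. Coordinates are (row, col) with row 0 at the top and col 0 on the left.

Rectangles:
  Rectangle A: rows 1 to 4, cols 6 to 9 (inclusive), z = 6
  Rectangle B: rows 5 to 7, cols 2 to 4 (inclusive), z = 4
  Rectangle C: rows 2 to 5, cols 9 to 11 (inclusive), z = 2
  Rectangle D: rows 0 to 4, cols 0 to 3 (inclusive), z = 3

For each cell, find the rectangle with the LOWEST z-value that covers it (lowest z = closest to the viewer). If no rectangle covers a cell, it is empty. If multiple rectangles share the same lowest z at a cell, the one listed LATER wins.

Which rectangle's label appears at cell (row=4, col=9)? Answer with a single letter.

Check cell (4,9):
  A: rows 1-4 cols 6-9 z=6 -> covers; best now A (z=6)
  B: rows 5-7 cols 2-4 -> outside (row miss)
  C: rows 2-5 cols 9-11 z=2 -> covers; best now C (z=2)
  D: rows 0-4 cols 0-3 -> outside (col miss)
Winner: C at z=2

Answer: C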